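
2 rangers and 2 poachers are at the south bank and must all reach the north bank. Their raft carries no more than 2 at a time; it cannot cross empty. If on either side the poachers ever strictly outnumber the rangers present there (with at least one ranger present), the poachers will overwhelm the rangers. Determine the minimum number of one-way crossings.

Counting alone: each trip to the north bank takes at most 2 across and each return brings at least 1 back, so after t trips out (and t−1 returns) at most 2t − (t−1) of the 4 are across; that first reaches 4 at t = 3, so at least 5 crossings are needed.
The plan below uses exactly 5 crossings, so it is optimal:
1. 2 poachers → the north bank.  (the south bank: 2R 0P; the north bank: 0R 2P)
2. 1 poacher ← the south bank.  (the south bank: 2R 1P; the north bank: 0R 1P)
3. 2 rangers → the north bank.  (the south bank: 0R 1P; the north bank: 2R 1P)
4. 1 poacher ← the south bank.  (the south bank: 0R 2P; the north bank: 2R 0P)
5. 2 poachers → the north bank.  (the south bank: 0R 0P; the north bank: 2R 2P)

5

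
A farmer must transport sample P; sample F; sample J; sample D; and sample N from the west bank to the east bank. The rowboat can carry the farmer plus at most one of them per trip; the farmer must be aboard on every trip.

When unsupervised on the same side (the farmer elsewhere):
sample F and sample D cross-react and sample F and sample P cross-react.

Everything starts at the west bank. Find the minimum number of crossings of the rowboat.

11

Counting alone: the farmer can take at most 1 across per trip to the east bank, so moving all 5 needs at least 5 loaded trips out, with a return between consecutive ones — at least 9 crossings.
The safety rule pushes this higher. Following every safe sequence of crossings, the most of the 5 that can be at the east bank as the rowboat arrives there on crossing 9 is 4 — never all 5.
So no plan with fewer than 11 crossings exists, and this one achieves 11:
1. Farmer goes to the east bank with sample F.
2. Farmer goes back to the west bank alone.
3. Farmer goes to the east bank with sample P.
4. Farmer goes back to the west bank with sample F.
5. Farmer goes to the east bank with sample D.
6. Farmer goes back to the west bank alone.
7. Farmer goes to the east bank with sample J.
8. Farmer goes back to the west bank alone.
9. Farmer goes to the east bank with sample N.
10. Farmer goes back to the west bank alone.
11. Farmer goes to the east bank with sample F.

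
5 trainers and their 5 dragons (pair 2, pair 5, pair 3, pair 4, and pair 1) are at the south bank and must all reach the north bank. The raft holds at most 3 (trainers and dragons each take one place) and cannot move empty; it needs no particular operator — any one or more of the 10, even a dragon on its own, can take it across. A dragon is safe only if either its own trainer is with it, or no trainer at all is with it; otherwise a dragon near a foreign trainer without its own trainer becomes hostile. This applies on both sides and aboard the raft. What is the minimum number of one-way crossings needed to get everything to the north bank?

11

Counting alone: each trip to the north bank takes at most 3 across and each return brings at least 1 back, so after t trips out (and t−1 returns) at most 3t − (t−1) of the 10 are across; that first reaches 10 at t = 5, so at least 9 crossings are needed.
The safety rule pushes this higher. Following every safe sequence of crossings, the most of the 10 that can be at the north bank as the raft arrives there on crossing 9 is 9 — never all 10.
So no plan with fewer than 11 crossings exists, and this one achieves 11:
1. dragon 2 and trainer 2 cross → the north bank.
2. trainer 2 crosses ← the south bank.
3. dragon 3, dragon 4, and dragon 5 cross → the north bank.
4. dragon 2 crosses ← the south bank.
5. trainer 3, trainer 4, and trainer 5 cross → the north bank.
6. dragon 5 and trainer 5 cross ← the south bank.
7. trainer 1, trainer 2, and trainer 5 cross → the north bank.
8. dragon 3 crosses ← the south bank.
9. dragon 2 and dragon 5 cross → the north bank.
10. dragon 2 crosses ← the south bank.
11. dragon 1, dragon 2, and dragon 3 cross → the north bank.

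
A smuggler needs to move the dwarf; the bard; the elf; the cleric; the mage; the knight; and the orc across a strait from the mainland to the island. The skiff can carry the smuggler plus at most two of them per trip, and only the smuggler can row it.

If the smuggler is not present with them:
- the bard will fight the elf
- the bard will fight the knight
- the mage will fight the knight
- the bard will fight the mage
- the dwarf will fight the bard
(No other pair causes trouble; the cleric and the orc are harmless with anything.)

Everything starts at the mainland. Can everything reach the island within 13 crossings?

Yes — this plan uses 11 crossings (≤ 13):
1. Smuggler goes to the island with the bard and the mage.
2. Smuggler goes back to the mainland with the bard.
3. Smuggler goes to the island with the bard and the dwarf.
4. Smuggler goes back to the mainland with the bard.
5. Smuggler goes to the island with the bard and the elf.
6. Smuggler goes back to the mainland with the bard.
7. Smuggler goes to the island with the bard and the cleric.
8. Smuggler goes back to the mainland with the bard.
9. Smuggler goes to the island with the bard and the orc.
10. Smuggler goes back to the mainland with the bard.
11. Smuggler goes to the island with the bard and the knight.

Yes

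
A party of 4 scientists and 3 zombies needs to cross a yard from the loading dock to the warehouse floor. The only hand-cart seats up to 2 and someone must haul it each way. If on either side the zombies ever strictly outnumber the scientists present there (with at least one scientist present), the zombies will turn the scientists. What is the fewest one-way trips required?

11

Counting alone: each trip to the warehouse floor takes at most 2 across and each return brings at least 1 back, so after t trips out (and t−1 returns) at most 2t − (t−1) of the 7 are across; that first reaches 7 at t = 6, so at least 11 crossings are needed.
The plan below uses exactly 11 crossings, so it is optimal:
1. 2 zombies → the warehouse floor.  (the loading dock: 4S 1Z; the warehouse floor: 0S 2Z)
2. 1 zombie ← the loading dock.  (the loading dock: 4S 2Z; the warehouse floor: 0S 1Z)
3. 2 zombies → the warehouse floor.  (the loading dock: 4S 0Z; the warehouse floor: 0S 3Z)
4. 1 zombie ← the loading dock.  (the loading dock: 4S 1Z; the warehouse floor: 0S 2Z)
5. 2 scientists → the warehouse floor.  (the loading dock: 2S 1Z; the warehouse floor: 2S 2Z)
6. 1 zombie ← the loading dock.  (the loading dock: 2S 2Z; the warehouse floor: 2S 1Z)
7. 1 scientist and 1 zombie → the warehouse floor.  (the loading dock: 1S 1Z; the warehouse floor: 3S 2Z)
8. 1 scientist ← the loading dock.  (the loading dock: 2S 1Z; the warehouse floor: 2S 2Z)
9. 1 scientist and 1 zombie → the warehouse floor.  (the loading dock: 1S 0Z; the warehouse floor: 3S 3Z)
10. 1 zombie ← the loading dock.  (the loading dock: 1S 1Z; the warehouse floor: 3S 2Z)
11. 1 scientist and 1 zombie → the warehouse floor.  (the loading dock: 0S 0Z; the warehouse floor: 4S 3Z)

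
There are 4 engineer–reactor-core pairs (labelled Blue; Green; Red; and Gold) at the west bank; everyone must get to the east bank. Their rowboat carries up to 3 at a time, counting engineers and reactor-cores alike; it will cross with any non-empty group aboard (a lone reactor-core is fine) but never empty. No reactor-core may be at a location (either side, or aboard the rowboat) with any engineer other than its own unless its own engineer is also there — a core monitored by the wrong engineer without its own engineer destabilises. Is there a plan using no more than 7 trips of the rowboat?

Counting alone: each trip to the east bank takes at most 3 across and each return brings at least 1 back, so after t trips out (and t−1 returns) at most 3t − (t−1) of the 8 are across; that first reaches 8 at t = 4, so at least 7 crossings are needed.
The safety rule pushes this higher. Following every safe sequence of crossings, the most of the 8 that can be at the east bank as the rowboat arrives there on crossing 7 is 7 — never all 8.
So the move cannot be finished within 7 crossings. (The shortest complete plan takes 9:)
1. engineer Blue and reactor-core Blue cross → the east bank.
2. engineer Blue crosses ← the west bank.
3. engineer Blue, engineer Green, and reactor-core Green cross → the east bank.
4. engineer Blue and reactor-core Blue cross ← the west bank.
5. engineer Blue, engineer Gold, and engineer Red cross → the east bank.
6. reactor-core Green crosses ← the west bank.
7. reactor-core Blue and reactor-core Green cross → the east bank.
8. reactor-core Blue crosses ← the west bank.
9. reactor-core Blue, reactor-core Gold, and reactor-core Red cross → the east bank.

No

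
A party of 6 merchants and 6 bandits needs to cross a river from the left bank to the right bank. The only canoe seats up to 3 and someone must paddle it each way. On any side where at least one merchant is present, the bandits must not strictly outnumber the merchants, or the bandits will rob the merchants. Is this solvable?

Following every safe sequence of crossings from the start, the most of the 12 that can be at the right bank as the canoe arrives there on crossings 1, 3, 5 is 3, 5, 6 respectively; the best ever achieved is 6 of 12.
From crossing 7 on, no configuration arises that was not already reachable earlier: only 17 distinct safe configurations (who is on which side, and where the canoe is) can ever be reached, none of them has everyone across, and every continuation just revisits them. They are: 0 merchants + 0 bandits across (canoe back at the start); 0 merchants + 1 bandit across (canoe there); 0 merchants + 1 bandit across (canoe back at the start); 0 merchants + 2 bandits across (canoe there); 0 merchants + 2 bandits across (canoe back at the start); 0 merchants + 3 bandits across (canoe there); 0 merchants + 3 bandits across (canoe back at the start); 0 merchants + 4 bandits across (canoe there); 0 merchants + 4 bandits across (canoe back at the start); 0 merchants + 5 bandits across (canoe there); 0 merchants + 5 bandits across (canoe back at the start); 0 merchants + 6 bandits across (canoe there); 1 merchant + 1 bandit across (canoe there); 1 merchant + 1 bandit across (canoe back at the start); 2 merchants + 2 bandits across (canoe there); 2 merchants + 2 bandits across (canoe back at the start); 3 merchants + 3 bandits across (canoe there). So no valid plan exists.

No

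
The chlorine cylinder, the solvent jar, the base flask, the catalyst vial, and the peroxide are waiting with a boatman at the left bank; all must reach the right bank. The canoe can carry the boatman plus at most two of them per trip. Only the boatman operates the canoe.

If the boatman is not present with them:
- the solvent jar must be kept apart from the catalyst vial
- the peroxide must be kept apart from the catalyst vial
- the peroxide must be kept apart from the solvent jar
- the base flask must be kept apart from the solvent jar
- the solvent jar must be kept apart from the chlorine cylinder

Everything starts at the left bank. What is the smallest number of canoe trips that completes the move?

7

Counting alone: the boatman can take at most 2 across per trip to the right bank, so moving all 5 needs at least 3 loaded trips out, with a return between consecutive ones — at least 5 crossings.
The safety rule pushes this higher. Following every safe sequence of crossings, the most of the 5 that can be at the right bank as the canoe arrives there on crossing 5 is 4 — never all 5.
So no plan with fewer than 7 crossings exists, and this one achieves 7:
1. Boatman goes to the right bank with the catalyst vial and the solvent jar.  [the left bank: the base flask, the chlorine cylinder, the peroxide | the right bank: the catalyst vial, the solvent jar]
2. Boatman goes back to the left bank with the solvent jar.  [the left bank: the base flask, the chlorine cylinder, the peroxide, the solvent jar | the right bank: the catalyst vial]
3. Boatman goes to the right bank with the chlorine cylinder and the solvent jar.  [the left bank: the base flask, the peroxide | the right bank: the catalyst vial, the chlorine cylinder, the solvent jar]
4. Boatman goes back to the left bank with the solvent jar.  [the left bank: the base flask, the peroxide, the solvent jar | the right bank: the catalyst vial, the chlorine cylinder]
5. Boatman goes to the right bank with the base flask and the solvent jar.  [the left bank: the peroxide | the right bank: the base flask, the catalyst vial, the chlorine cylinder, the solvent jar]
6. Boatman goes back to the left bank with the solvent jar.  [the left bank: the peroxide, the solvent jar | the right bank: the base flask, the catalyst vial, the chlorine cylinder]
7. Boatman goes to the right bank with the peroxide and the solvent jar.  [the left bank: — | the right bank: the base flask, the catalyst vial, the chlorine cylinder, the peroxide, the solvent jar]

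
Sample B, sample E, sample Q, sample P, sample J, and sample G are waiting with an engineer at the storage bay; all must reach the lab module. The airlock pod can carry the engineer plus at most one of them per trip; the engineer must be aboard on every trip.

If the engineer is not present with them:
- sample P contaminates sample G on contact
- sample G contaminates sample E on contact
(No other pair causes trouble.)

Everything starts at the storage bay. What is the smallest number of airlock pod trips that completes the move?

Counting alone: the engineer can take at most 1 across per trip to the lab module, so moving all 6 needs at least 6 loaded trips out, with a return between consecutive ones — at least 11 crossings.
The safety rule pushes this higher. Following every safe sequence of crossings, the most of the 6 that can be at the lab module as the airlock pod arrives there on crossing 11 is 5 — never all 6.
So no plan with fewer than 13 crossings exists, and this one achieves 13:
1. Engineer goes to the lab module with sample G.  [the storage bay: sample B, sample E, sample J, sample P, sample Q | the lab module: sample G]
2. Engineer goes back to the storage bay alone.  [the storage bay: sample B, sample E, sample J, sample P, sample Q | the lab module: sample G]
3. Engineer goes to the lab module with sample B.  [the storage bay: sample E, sample J, sample P, sample Q | the lab module: sample B, sample G]
4. Engineer goes back to the storage bay alone.  [the storage bay: sample E, sample J, sample P, sample Q | the lab module: sample B, sample G]
5. Engineer goes to the lab module with sample E.  [the storage bay: sample J, sample P, sample Q | the lab module: sample B, sample E, sample G]
6. Engineer goes back to the storage bay with sample G.  [the storage bay: sample G, sample J, sample P, sample Q | the lab module: sample B, sample E]
7. Engineer goes to the lab module with sample P.  [the storage bay: sample G, sample J, sample Q | the lab module: sample B, sample E, sample P]
8. Engineer goes back to the storage bay alone.  [the storage bay: sample G, sample J, sample Q | the lab module: sample B, sample E, sample P]
9. Engineer goes to the lab module with sample Q.  [the storage bay: sample G, sample J | the lab module: sample B, sample E, sample P, sample Q]
10. Engineer goes back to the storage bay alone.  [the storage bay: sample G, sample J | the lab module: sample B, sample E, sample P, sample Q]
11. Engineer goes to the lab module with sample J.  [the storage bay: sample G | the lab module: sample B, sample E, sample J, sample P, sample Q]
12. Engineer goes back to the storage bay alone.  [the storage bay: sample G | the lab module: sample B, sample E, sample J, sample P, sample Q]
13. Engineer goes to the lab module with sample G.  [the storage bay: — | the lab module: sample B, sample E, sample G, sample J, sample P, sample Q]

13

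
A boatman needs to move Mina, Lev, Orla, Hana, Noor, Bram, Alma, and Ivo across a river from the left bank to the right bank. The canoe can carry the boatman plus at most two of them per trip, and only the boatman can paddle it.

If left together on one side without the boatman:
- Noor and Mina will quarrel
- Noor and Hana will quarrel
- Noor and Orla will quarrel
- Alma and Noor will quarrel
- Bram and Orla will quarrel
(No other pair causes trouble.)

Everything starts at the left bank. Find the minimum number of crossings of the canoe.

Counting alone: the boatman can take at most 2 across per trip to the right bank, so moving all 8 needs at least 4 loaded trips out, with a return between consecutive ones — at least 7 crossings.
The safety rule pushes this higher. Following every safe sequence of crossings, the most of the 8 that can be at the right bank as the canoe arrives there on crossing 7 is 7 — never all 8.
So no plan with fewer than 9 crossings exists, and this one achieves 9:
1. Boatman goes to the right bank with Noor and Orla.
2. Boatman goes back to the left bank with Orla.
3. Boatman goes to the right bank with Mina and Orla.
4. Boatman goes back to the left bank with Noor.
5. Boatman goes to the right bank with Alma and Hana.
6. Boatman goes back to the left bank alone.
7. Boatman goes to the right bank with Ivo and Lev.
8. Boatman goes back to the left bank alone.
9. Boatman goes to the right bank with Bram and Noor.

9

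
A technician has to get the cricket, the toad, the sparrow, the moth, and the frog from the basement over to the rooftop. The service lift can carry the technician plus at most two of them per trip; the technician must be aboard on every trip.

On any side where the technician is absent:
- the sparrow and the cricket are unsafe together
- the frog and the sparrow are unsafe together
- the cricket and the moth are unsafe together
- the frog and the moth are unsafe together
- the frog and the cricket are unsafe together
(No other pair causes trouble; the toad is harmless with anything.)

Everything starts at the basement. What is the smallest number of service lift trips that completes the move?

7

Counting alone: the technician can take at most 2 across per trip to the rooftop, so moving all 5 needs at least 3 loaded trips out, with a return between consecutive ones — at least 5 crossings.
The safety rule pushes this higher. Following every safe sequence of crossings, the most of the 5 that can be at the rooftop as the service lift arrives there on crossing 5 is 4 — never all 5.
So no plan with fewer than 7 crossings exists, and this one achieves 7:
1. Technician goes to the rooftop with the cricket and the frog.
2. Technician goes back to the basement with the cricket.
3. Technician goes to the rooftop with the cricket and the toad.
4. Technician goes back to the basement with the cricket.
5. Technician goes to the rooftop with the moth and the sparrow.
6. Technician goes back to the basement with the frog.
7. Technician goes to the rooftop with the cricket and the frog.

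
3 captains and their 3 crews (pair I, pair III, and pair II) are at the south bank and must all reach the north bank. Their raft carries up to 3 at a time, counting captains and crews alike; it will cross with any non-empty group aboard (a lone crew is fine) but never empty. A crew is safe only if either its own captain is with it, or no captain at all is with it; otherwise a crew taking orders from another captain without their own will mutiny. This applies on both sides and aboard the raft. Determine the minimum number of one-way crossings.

Counting alone: each trip to the north bank takes at most 3 across and each return brings at least 1 back, so after t trips out (and t−1 returns) at most 3t − (t−1) of the 6 are across; that first reaches 6 at t = 3, so at least 5 crossings are needed.
The plan below uses exactly 5 crossings, so it is optimal:
1. captain I and crew I cross → the north bank.
2. captain I crosses ← the south bank.
3. captain I, captain II, and captain III cross → the north bank.
4. crew I crosses ← the south bank.
5. crew I, crew II, and crew III cross → the north bank.

5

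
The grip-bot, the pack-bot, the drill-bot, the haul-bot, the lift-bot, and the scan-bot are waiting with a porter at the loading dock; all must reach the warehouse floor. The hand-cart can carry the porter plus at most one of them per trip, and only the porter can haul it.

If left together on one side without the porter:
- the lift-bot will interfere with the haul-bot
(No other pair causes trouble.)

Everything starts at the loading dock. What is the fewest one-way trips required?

Counting alone: the porter can take at most 1 across per trip to the warehouse floor, so moving all 6 needs at least 6 loaded trips out, with a return between consecutive ones — at least 11 crossings.
The plan below uses exactly 11 crossings, so it is optimal:
1. Porter goes to the warehouse floor with the haul-bot.
2. Porter goes back to the loading dock alone.
3. Porter goes to the warehouse floor with the grip-bot.
4. Porter goes back to the loading dock alone.
5. Porter goes to the warehouse floor with the pack-bot.
6. Porter goes back to the loading dock alone.
7. Porter goes to the warehouse floor with the drill-bot.
8. Porter goes back to the loading dock alone.
9. Porter goes to the warehouse floor with the scan-bot.
10. Porter goes back to the loading dock alone.
11. Porter goes to the warehouse floor with the lift-bot.

11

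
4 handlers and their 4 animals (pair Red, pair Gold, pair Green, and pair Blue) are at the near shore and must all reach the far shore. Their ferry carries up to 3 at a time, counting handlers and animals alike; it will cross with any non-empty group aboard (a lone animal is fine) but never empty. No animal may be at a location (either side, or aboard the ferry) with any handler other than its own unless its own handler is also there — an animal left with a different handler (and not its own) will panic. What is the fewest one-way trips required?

Counting alone: each trip to the far shore takes at most 3 across and each return brings at least 1 back, so after t trips out (and t−1 returns) at most 3t − (t−1) of the 8 are across; that first reaches 8 at t = 4, so at least 7 crossings are needed.
The safety rule pushes this higher. Following every safe sequence of crossings, the most of the 8 that can be at the far shore as the ferry arrives there on crossing 7 is 7 — never all 8.
So no plan with fewer than 9 crossings exists, and this one achieves 9:
1. animal Red and handler Red cross → the far shore.
2. handler Red crosses ← the near shore.
3. animal Gold, handler Gold, and handler Red cross → the far shore.
4. animal Red and handler Red cross ← the near shore.
5. handler Blue, handler Green, and handler Red cross → the far shore.
6. animal Gold crosses ← the near shore.
7. animal Gold and animal Red cross → the far shore.
8. animal Red crosses ← the near shore.
9. animal Blue, animal Green, and animal Red cross → the far shore.

9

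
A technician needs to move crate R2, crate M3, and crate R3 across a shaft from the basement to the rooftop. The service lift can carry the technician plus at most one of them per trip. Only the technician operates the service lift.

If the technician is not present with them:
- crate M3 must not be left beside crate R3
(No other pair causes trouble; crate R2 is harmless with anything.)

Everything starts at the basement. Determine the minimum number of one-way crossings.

5

Counting alone: the technician can take at most 1 across per trip to the rooftop, so moving all 3 needs at least 3 loaded trips out, with a return between consecutive ones — at least 5 crossings.
The plan below uses exactly 5 crossings, so it is optimal:
1. Technician goes to the rooftop with crate M3.
2. Technician goes back to the basement alone.
3. Technician goes to the rooftop with crate R2.
4. Technician goes back to the basement alone.
5. Technician goes to the rooftop with crate R3.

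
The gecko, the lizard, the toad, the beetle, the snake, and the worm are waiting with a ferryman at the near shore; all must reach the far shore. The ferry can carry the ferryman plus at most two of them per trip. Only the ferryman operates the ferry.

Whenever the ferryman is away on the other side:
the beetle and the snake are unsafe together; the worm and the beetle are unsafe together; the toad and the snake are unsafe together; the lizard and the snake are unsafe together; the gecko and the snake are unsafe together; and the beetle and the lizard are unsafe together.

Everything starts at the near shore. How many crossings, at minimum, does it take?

9

Counting alone: the ferryman can take at most 2 across per trip to the far shore, so moving all 6 needs at least 3 loaded trips out, with a return between consecutive ones — at least 5 crossings.
The safety rule pushes this higher. Following every safe sequence of crossings, the most of the 6 that can be at the far shore as the ferry arrives there on crossings 5, 7 is 4, 5 respectively — never all 6.
So no plan with fewer than 9 crossings exists, and this one achieves 9:
1. Ferryman goes to the far shore with the beetle and the snake.
2. Ferryman goes back to the near shore with the beetle.
3. Ferryman goes to the far shore with the beetle and the gecko.
4. Ferryman goes back to the near shore with the snake.
5. Ferryman goes to the far shore with the lizard and the toad.
6. Ferryman goes back to the near shore with the lizard.
7. Ferryman goes to the far shore with the lizard and the worm.
8. Ferryman goes back to the near shore with the beetle.
9. Ferryman goes to the far shore with the beetle and the snake.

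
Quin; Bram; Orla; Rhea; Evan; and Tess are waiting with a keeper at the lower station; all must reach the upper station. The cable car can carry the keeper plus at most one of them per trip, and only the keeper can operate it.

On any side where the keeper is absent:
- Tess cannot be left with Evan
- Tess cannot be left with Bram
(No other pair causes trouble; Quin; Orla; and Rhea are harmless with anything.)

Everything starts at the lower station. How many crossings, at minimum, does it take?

Counting alone: the keeper can take at most 1 across per trip to the upper station, so moving all 6 needs at least 6 loaded trips out, with a return between consecutive ones — at least 11 crossings.
The safety rule pushes this higher. Following every safe sequence of crossings, the most of the 6 that can be at the upper station as the cable car arrives there on crossing 11 is 5 — never all 6.
So no plan with fewer than 13 crossings exists, and this one achieves 13:
1. Keeper goes to the upper station with Tess.  [the lower station: Bram, Evan, Orla, Quin, Rhea | the upper station: Tess]
2. Keeper goes back to the lower station alone.  [the lower station: Bram, Evan, Orla, Quin, Rhea | the upper station: Tess]
3. Keeper goes to the upper station with Quin.  [the lower station: Bram, Evan, Orla, Rhea | the upper station: Quin, Tess]
4. Keeper goes back to the lower station alone.  [the lower station: Bram, Evan, Orla, Rhea | the upper station: Quin, Tess]
5. Keeper goes to the upper station with Bram.  [the lower station: Evan, Orla, Rhea | the upper station: Bram, Quin, Tess]
6. Keeper goes back to the lower station with Tess.  [the lower station: Evan, Orla, Rhea, Tess | the upper station: Bram, Quin]
7. Keeper goes to the upper station with Evan.  [the lower station: Orla, Rhea, Tess | the upper station: Bram, Evan, Quin]
8. Keeper goes back to the lower station alone.  [the lower station: Orla, Rhea, Tess | the upper station: Bram, Evan, Quin]
9. Keeper goes to the upper station with Orla.  [the lower station: Rhea, Tess | the upper station: Bram, Evan, Orla, Quin]
10. Keeper goes back to the lower station alone.  [the lower station: Rhea, Tess | the upper station: Bram, Evan, Orla, Quin]
11. Keeper goes to the upper station with Rhea.  [the lower station: Tess | the upper station: Bram, Evan, Orla, Quin, Rhea]
12. Keeper goes back to the lower station alone.  [the lower station: Tess | the upper station: Bram, Evan, Orla, Quin, Rhea]
13. Keeper goes to the upper station with Tess.  [the lower station: — | the upper station: Bram, Evan, Orla, Quin, Rhea, Tess]

13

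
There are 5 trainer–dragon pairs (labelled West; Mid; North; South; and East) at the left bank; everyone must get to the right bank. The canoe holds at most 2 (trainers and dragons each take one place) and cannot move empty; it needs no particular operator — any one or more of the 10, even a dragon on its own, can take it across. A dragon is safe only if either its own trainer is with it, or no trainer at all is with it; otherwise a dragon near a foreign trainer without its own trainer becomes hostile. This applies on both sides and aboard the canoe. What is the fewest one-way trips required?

Following every safe sequence of crossings from the start, the most of the 10 that can be at the right bank as the canoe arrives there on crossings 1, 3, 5, 7 is 2, 3, 4, 5 respectively; the best ever achieved is 5 of 10.
From crossing 9 on, no configuration arises that was not already reachable earlier: only 82 distinct safe configurations (who is on which side, and where the canoe is) can ever be reached, none of them has everyone across, and every continuation just revisits them. So no valid plan exists.

impossible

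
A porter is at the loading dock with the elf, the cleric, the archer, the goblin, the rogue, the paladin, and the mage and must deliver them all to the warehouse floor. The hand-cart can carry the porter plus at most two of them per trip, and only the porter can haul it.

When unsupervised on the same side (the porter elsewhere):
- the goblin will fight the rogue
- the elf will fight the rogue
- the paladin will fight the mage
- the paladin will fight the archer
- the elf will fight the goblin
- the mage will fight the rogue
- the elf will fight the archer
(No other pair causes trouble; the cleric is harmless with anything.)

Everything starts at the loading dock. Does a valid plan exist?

Whatever the first load, the items left behind include a forbidden pair without the porter. No opening move is safe, so no plan exists.

No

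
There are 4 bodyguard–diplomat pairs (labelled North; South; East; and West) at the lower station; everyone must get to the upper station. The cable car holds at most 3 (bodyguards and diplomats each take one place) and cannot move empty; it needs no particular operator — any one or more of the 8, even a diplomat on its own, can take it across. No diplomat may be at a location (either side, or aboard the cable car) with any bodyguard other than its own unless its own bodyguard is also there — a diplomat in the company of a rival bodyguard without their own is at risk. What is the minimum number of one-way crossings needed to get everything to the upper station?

Counting alone: each trip to the upper station takes at most 3 across and each return brings at least 1 back, so after t trips out (and t−1 returns) at most 3t − (t−1) of the 8 are across; that first reaches 8 at t = 4, so at least 7 crossings are needed.
The safety rule pushes this higher. Following every safe sequence of crossings, the most of the 8 that can be at the upper station as the cable car arrives there on crossing 7 is 7 — never all 8.
So no plan with fewer than 9 crossings exists, and this one achieves 9:
1. bodyguard North and diplomat North cross → the upper station.
2. bodyguard North crosses ← the lower station.
3. bodyguard North, bodyguard South, and diplomat South cross → the upper station.
4. bodyguard North and diplomat North cross ← the lower station.
5. bodyguard East, bodyguard North, and bodyguard West cross → the upper station.
6. diplomat South crosses ← the lower station.
7. diplomat North and diplomat South cross → the upper station.
8. diplomat North crosses ← the lower station.
9. diplomat East, diplomat North, and diplomat West cross → the upper station.

9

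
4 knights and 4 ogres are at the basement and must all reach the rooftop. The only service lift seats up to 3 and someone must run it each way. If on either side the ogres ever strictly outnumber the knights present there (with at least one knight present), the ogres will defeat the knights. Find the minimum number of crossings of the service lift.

9

Counting alone: each trip to the rooftop takes at most 3 across and each return brings at least 1 back, so after t trips out (and t−1 returns) at most 3t − (t−1) of the 8 are across; that first reaches 8 at t = 4, so at least 7 crossings are needed.
The safety rule pushes this higher. Following every safe sequence of crossings, the most of the 8 that can be at the rooftop as the service lift arrives there on crossing 7 is 7 — never all 8.
So no plan with fewer than 9 crossings exists, and this one achieves 9:
1. 2 ogres → the rooftop.  (the basement: 4K 2O; the rooftop: 0K 2O)
2. 1 ogre ← the basement.  (the basement: 4K 3O; the rooftop: 0K 1O)
3. 3 ogres → the rooftop.  (the basement: 4K 0O; the rooftop: 0K 4O)
4. 1 ogre ← the basement.  (the basement: 4K 1O; the rooftop: 0K 3O)
5. 3 knights → the rooftop.  (the basement: 1K 1O; the rooftop: 3K 3O)
6. 1 knight and 1 ogre ← the basement.  (the basement: 2K 2O; the rooftop: 2K 2O)
7. 2 knights → the rooftop.  (the basement: 0K 2O; the rooftop: 4K 2O)
8. 1 ogre ← the basement.  (the basement: 0K 3O; the rooftop: 4K 1O)
9. 3 ogres → the rooftop.  (the basement: 0K 0O; the rooftop: 4K 4O)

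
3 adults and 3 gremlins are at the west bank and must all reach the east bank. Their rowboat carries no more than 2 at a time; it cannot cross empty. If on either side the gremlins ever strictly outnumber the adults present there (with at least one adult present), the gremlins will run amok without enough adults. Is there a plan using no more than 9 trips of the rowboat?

No

Counting alone: each trip to the east bank takes at most 2 across and each return brings at least 1 back, so after t trips out (and t−1 returns) at most 2t − (t−1) of the 6 are across; that first reaches 6 at t = 5, so at least 9 crossings are needed.
The safety rule pushes this higher. Following every safe sequence of crossings, the most of the 6 that can be at the east bank as the rowboat arrives there on crossing 9 is 5 — never all 6.
So the move cannot be finished within 9 crossings. (The shortest complete plan takes 11:)
1. 2 gremlins → the east bank.  (the west bank: 3A 1G; the east bank: 0A 2G)
2. 1 gremlin ← the west bank.  (the west bank: 3A 2G; the east bank: 0A 1G)
3. 2 gremlins → the east bank.  (the west bank: 3A 0G; the east bank: 0A 3G)
4. 1 gremlin ← the west bank.  (the west bank: 3A 1G; the east bank: 0A 2G)
5. 2 adults → the east bank.  (the west bank: 1A 1G; the east bank: 2A 2G)
6. 1 adult and 1 gremlin ← the west bank.  (the west bank: 2A 2G; the east bank: 1A 1G)
7. 2 adults → the east bank.  (the west bank: 0A 2G; the east bank: 3A 1G)
8. 1 gremlin ← the west bank.  (the west bank: 0A 3G; the east bank: 3A 0G)
9. 2 gremlins → the east bank.  (the west bank: 0A 1G; the east bank: 3A 2G)
10. 1 gremlin ← the west bank.  (the west bank: 0A 2G; the east bank: 3A 1G)
11. 2 gremlins → the east bank.  (the west bank: 0A 0G; the east bank: 3A 3G)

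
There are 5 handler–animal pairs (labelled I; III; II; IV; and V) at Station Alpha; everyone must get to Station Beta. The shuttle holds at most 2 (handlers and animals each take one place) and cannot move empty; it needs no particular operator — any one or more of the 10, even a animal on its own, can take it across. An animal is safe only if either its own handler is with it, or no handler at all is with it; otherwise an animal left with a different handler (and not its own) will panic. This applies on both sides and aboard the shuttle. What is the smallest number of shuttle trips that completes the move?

impossible

Following every safe sequence of crossings from the start, the most of the 10 that can be at Station Beta as the shuttle arrives there on crossings 1, 3, 5, 7 is 2, 3, 4, 5 respectively; the best ever achieved is 5 of 10.
From crossing 9 on, no configuration arises that was not already reachable earlier: only 82 distinct safe configurations (who is on which side, and where the shuttle is) can ever be reached, none of them has everyone across, and every continuation just revisits them. So no valid plan exists.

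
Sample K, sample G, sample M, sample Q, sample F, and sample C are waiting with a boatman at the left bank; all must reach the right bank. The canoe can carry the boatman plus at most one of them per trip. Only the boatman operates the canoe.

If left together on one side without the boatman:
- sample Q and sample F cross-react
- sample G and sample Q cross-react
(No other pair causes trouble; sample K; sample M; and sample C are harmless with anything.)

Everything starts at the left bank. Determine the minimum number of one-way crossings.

13

Counting alone: the boatman can take at most 1 across per trip to the right bank, so moving all 6 needs at least 6 loaded trips out, with a return between consecutive ones — at least 11 crossings.
The safety rule pushes this higher. Following every safe sequence of crossings, the most of the 6 that can be at the right bank as the canoe arrives there on crossing 11 is 5 — never all 6.
So no plan with fewer than 13 crossings exists, and this one achieves 13:
1. Boatman goes to the right bank with sample Q.  [the left bank: sample C, sample F, sample G, sample K, sample M | the right bank: sample Q]
2. Boatman goes back to the left bank alone.  [the left bank: sample C, sample F, sample G, sample K, sample M | the right bank: sample Q]
3. Boatman goes to the right bank with sample K.  [the left bank: sample C, sample F, sample G, sample M | the right bank: sample K, sample Q]
4. Boatman goes back to the left bank alone.  [the left bank: sample C, sample F, sample G, sample M | the right bank: sample K, sample Q]
5. Boatman goes to the right bank with sample G.  [the left bank: sample C, sample F, sample M | the right bank: sample G, sample K, sample Q]
6. Boatman goes back to the left bank with sample Q.  [the left bank: sample C, sample F, sample M, sample Q | the right bank: sample G, sample K]
7. Boatman goes to the right bank with sample F.  [the left bank: sample C, sample M, sample Q | the right bank: sample F, sample G, sample K]
8. Boatman goes back to the left bank alone.  [the left bank: sample C, sample M, sample Q | the right bank: sample F, sample G, sample K]
9. Boatman goes to the right bank with sample M.  [the left bank: sample C, sample Q | the right bank: sample F, sample G, sample K, sample M]
10. Boatman goes back to the left bank alone.  [the left bank: sample C, sample Q | the right bank: sample F, sample G, sample K, sample M]
11. Boatman goes to the right bank with sample C.  [the left bank: sample Q | the right bank: sample C, sample F, sample G, sample K, sample M]
12. Boatman goes back to the left bank alone.  [the left bank: sample Q | the right bank: sample C, sample F, sample G, sample K, sample M]
13. Boatman goes to the right bank with sample Q.  [the left bank: — | the right bank: sample C, sample F, sample G, sample K, sample M, sample Q]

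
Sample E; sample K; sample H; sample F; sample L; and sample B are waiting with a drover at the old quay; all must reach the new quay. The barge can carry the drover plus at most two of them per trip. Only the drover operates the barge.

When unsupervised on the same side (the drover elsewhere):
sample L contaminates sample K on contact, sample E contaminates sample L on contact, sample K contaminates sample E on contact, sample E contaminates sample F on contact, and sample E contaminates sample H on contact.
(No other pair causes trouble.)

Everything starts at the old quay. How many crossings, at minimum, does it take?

9

Counting alone: the drover can take at most 2 across per trip to the new quay, so moving all 6 needs at least 3 loaded trips out, with a return between consecutive ones — at least 5 crossings.
The safety rule pushes this higher. Following every safe sequence of crossings, the most of the 6 that can be at the new quay as the barge arrives there on crossings 5, 7 is 4, 5 respectively — never all 6.
So no plan with fewer than 9 crossings exists, and this one achieves 9:
1. Drover goes to the new quay with sample E and sample K.
2. Drover goes back to the old quay with sample E.
3. Drover goes to the new quay with sample E and sample H.
4. Drover goes back to the old quay with sample E.
5. Drover goes to the new quay with sample E and sample F.
6. Drover goes back to the old quay with sample E.
7. Drover goes to the new quay with sample B and sample E.
8. Drover goes back to the old quay with sample E.
9. Drover goes to the new quay with sample E and sample L.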